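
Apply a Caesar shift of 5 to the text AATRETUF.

A(0): 0+5=5 → F
A(0): 0+5=5 → F
T(19): 19+5=24 → Y
R(17): 17+5=22 → W
E(4): 4+5=9 → J
T(19): 19+5=24 → Y
U(20): 20+5=25 → Z
F(5): 5+5=10 → K

FFYWJYZK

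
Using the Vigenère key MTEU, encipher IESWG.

UXWQS

Repeat the key across the message: MTEUM
I(8)+M(12): 20 → U
E(4)+T(19): 23 → X
S(18)+E(4): 22 → W
W(22)+U(20): 42≡16 → Q
G(6)+M(12): 18 → S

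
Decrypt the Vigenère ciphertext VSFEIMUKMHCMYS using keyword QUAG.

FYFYSSUEWNCGIY

Repeat the key across the ciphertext: QUAGQUAGQUAGQU
V(21)−Q(16): 5 → F
S(18)−U(20): -2≡24 → Y
F(5)−A(0): 5 → F
E(4)−G(6): -2≡24 → Y
I(8)−Q(16): -8≡18 → S
M(12)−U(20): -8≡18 → S
U(20)−A(0): 20 → U
K(10)−G(6): 4 → E
M(12)−Q(16): -4≡22 → W
H(7)−U(20): -13≡13 → N
C(2)−A(0): 2 → C
M(12)−G(6): 6 → G
Y(24)−Q(16): 8 → I
S(18)−U(20): -2≡24 → Y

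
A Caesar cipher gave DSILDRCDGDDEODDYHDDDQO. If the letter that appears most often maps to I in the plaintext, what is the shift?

The most frequent ciphertext letter is D (appears 10 times).
D is position 3; I is position 8.
Shift = -5≡21.

21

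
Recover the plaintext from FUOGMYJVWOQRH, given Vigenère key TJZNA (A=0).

MLPTMFAWJOXII

Repeat the key across the ciphertext: TJZNATJZNATJZ
F(5)−T(19): -14≡12 → M
U(20)−J(9): 11 → L
O(14)−Z(25): -11≡15 → P
G(6)−N(13): -7≡19 → T
M(12)−A(0): 12 → M
Y(24)−T(19): 5 → F
J(9)−J(9): 0 → A
V(21)−Z(25): -4≡22 → W
W(22)−N(13): 9 → J
O(14)−A(0): 14 → O
Q(16)−T(19): -3≡23 → X
R(17)−J(9): 8 → I
H(7)−Z(25): -18≡8 → I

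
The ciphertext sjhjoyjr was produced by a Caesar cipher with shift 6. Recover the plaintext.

s(18): 18−6=12 → m
j(9): 9−6=3 → d
h(7): 7−6=1 → b
j(9): 9−6=3 → d
o(14): 14−6=8 → i
y(24): 24−6=18 → s
j(9): 9−6=3 → d
r(17): 17−6=11 → l

mdbdisdl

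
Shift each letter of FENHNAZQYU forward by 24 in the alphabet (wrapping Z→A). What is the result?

F(5): 5+24=29≡3 → D
E(4): 4+24=28≡2 → C
N(13): 13+24=37≡11 → L
H(7): 7+24=31≡5 → F
N(13): 13+24=37≡11 → L
A(0): 0+24=24 → Y
Z(25): 25+24=49≡23 → X
Q(16): 16+24=40≡14 → O
Y(24): 24+24=48≡22 → W
U(20): 20+24=44≡18 → S

DCLFLYXOWS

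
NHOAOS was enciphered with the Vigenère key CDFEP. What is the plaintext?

LEJWZQ

Repeat the key across the ciphertext: CDFEPC
N(13)−C(2): 11 → L
H(7)−D(3): 4 → E
O(14)−F(5): 9 → J
A(0)−E(4): -4≡22 → W
O(14)−P(15): -1≡25 → Z
S(18)−C(2): 16 → Q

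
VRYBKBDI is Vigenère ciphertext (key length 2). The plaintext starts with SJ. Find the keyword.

DI

Subtract each crib letter from the matching ciphertext letter (mod 26):
V(21)−S(18)=3 → D
R(17)−J(9)=8 → I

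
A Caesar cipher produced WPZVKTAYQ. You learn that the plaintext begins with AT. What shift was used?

From the crib: W(22)−A(0)=22, so the shift is 22.

22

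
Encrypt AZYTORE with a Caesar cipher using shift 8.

IHGBWZM

A(0): 0+8=8 → I
Z(25): 25+8=33≡7 → H
Y(24): 24+8=32≡6 → G
T(19): 19+8=27≡1 → B
O(14): 14+8=22 → W
R(17): 17+8=25 → Z
E(4): 4+8=12 → M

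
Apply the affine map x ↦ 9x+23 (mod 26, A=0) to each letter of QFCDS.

Q(16): 9·16+23=167≡11 → L
F(5): 9·5+23=68≡16 → Q
C(2): 9·2+23=41≡15 → P
D(3): 9·3+23=50≡24 → Y
S(18): 9·18+23=185≡3 → D

LQPYD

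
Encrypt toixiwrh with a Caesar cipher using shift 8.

t(19): 19+8=27≡1 → b
o(14): 14+8=22 → w
i(8): 8+8=16 → q
x(23): 23+8=31≡5 → f
i(8): 8+8=16 → q
w(22): 22+8=30≡4 → e
r(17): 17+8=25 → z
h(7): 7+8=15 → p

bwqfqezp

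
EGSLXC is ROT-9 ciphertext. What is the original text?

VXJCOT

E(4): 4−9=-5≡21 → V
G(6): 6−9=-3≡23 → X
S(18): 18−9=9 → J
L(11): 11−9=2 → C
X(23): 23−9=14 → O
C(2): 2−9=-7≡19 → T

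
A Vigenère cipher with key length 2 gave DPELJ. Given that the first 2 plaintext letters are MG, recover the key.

RJ

Subtract each crib letter from the matching ciphertext letter (mod 26):
D(3)−M(12)=-9≡17 → R
P(15)−G(6)=9 → J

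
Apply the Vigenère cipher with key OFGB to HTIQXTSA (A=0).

Repeat the key across the message: OFGBOFGB
H(7)+O(14): 21 → V
T(19)+F(5): 24 → Y
I(8)+G(6): 14 → O
Q(16)+B(1): 17 → R
X(23)+O(14): 37≡11 → L
T(19)+F(5): 24 → Y
S(18)+G(6): 24 → Y
A(0)+B(1): 1 → B

VYORLYYB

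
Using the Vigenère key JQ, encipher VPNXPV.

Repeat the key across the message: JQJQJQ
V(21)+J(9): 30≡4 → E
P(15)+Q(16): 31≡5 → F
N(13)+J(9): 22 → W
X(23)+Q(16): 39≡13 → N
P(15)+J(9): 24 → Y
V(21)+Q(16): 37≡11 → L

EFWNYL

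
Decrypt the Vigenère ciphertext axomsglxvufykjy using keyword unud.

gkujytrubhlvqwe

Repeat the key across the ciphertext: unudunudunudunu
a(0)−u(20): -20≡6 → g
x(23)−n(13): 10 → k
o(14)−u(20): -6≡20 → u
m(12)−d(3): 9 → j
s(18)−u(20): -2≡24 → y
g(6)−n(13): -7≡19 → t
l(11)−u(20): -9≡17 → r
x(23)−d(3): 20 → u
v(21)−u(20): 1 → b
u(20)−n(13): 7 → h
f(5)−u(20): -15≡11 → l
y(24)−d(3): 21 → v
k(10)−u(20): -10≡16 → q
j(9)−n(13): -4≡22 → w
y(24)−u(20): 4 → e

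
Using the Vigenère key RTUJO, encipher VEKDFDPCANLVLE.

Repeat the key across the message: RTUJORTUJORTUJ
V(21)+R(17): 38≡12 → M
E(4)+T(19): 23 → X
K(10)+U(20): 30≡4 → E
D(3)+J(9): 12 → M
F(5)+O(14): 19 → T
D(3)+R(17): 20 → U
P(15)+T(19): 34≡8 → I
C(2)+U(20): 22 → W
A(0)+J(9): 9 → J
N(13)+O(14): 27≡1 → B
L(11)+R(17): 28≡2 → C
V(21)+T(19): 40≡14 → O
L(11)+U(20): 31≡5 → F
E(4)+J(9): 13 → N

MXEMTUIWJBCOFN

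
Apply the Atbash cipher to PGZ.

P(15) → K(10)
G(6) → T(19)
Z(25) → A(0)

KTA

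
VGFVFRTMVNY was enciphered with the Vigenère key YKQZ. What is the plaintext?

Repeat the key across the ciphertext: YKQZYKQZYKQ
V(21)−Y(24): -3≡23 → X
G(6)−K(10): -4≡22 → W
F(5)−Q(16): -11≡15 → P
V(21)−Z(25): -4≡22 → W
F(5)−Y(24): -19≡7 → H
R(17)−K(10): 7 → H
T(19)−Q(16): 3 → D
M(12)−Z(25): -13≡13 → N
V(21)−Y(24): -3≡23 → X
N(13)−K(10): 3 → D
Y(24)−Q(16): 8 → I

XWPWHHDNXDI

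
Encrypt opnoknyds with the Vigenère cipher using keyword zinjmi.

nxaxwvxlf

Repeat the key across the message: zinjmizin
o(14)+z(25): 39≡13 → n
p(15)+i(8): 23 → x
n(13)+n(13): 26≡0 → a
o(14)+j(9): 23 → x
k(10)+m(12): 22 → w
n(13)+i(8): 21 → v
y(24)+z(25): 49≡23 → x
d(3)+i(8): 11 → l
s(18)+n(13): 31≡5 → f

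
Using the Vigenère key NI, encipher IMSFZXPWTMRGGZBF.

Repeat the key across the message: NINININININININI
I(8)+N(13): 21 → V
M(12)+I(8): 20 → U
S(18)+N(13): 31≡5 → F
F(5)+I(8): 13 → N
Z(25)+N(13): 38≡12 → M
X(23)+I(8): 31≡5 → F
P(15)+N(13): 28≡2 → C
W(22)+I(8): 30≡4 → E
T(19)+N(13): 32≡6 → G
M(12)+I(8): 20 → U
R(17)+N(13): 30≡4 → E
G(6)+I(8): 14 → O
G(6)+N(13): 19 → T
Z(25)+I(8): 33≡7 → H
B(1)+N(13): 14 → O
F(5)+I(8): 13 → N

VUFNMFCEGUEOTHON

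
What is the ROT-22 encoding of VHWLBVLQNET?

V(21): 21+22=43≡17 → R
H(7): 7+22=29≡3 → D
W(22): 22+22=44≡18 → S
L(11): 11+22=33≡7 → H
B(1): 1+22=23 → X
V(21): 21+22=43≡17 → R
L(11): 11+22=33≡7 → H
Q(16): 16+22=38≡12 → M
N(13): 13+22=35≡9 → J
E(4): 4+22=26≡0 → A
T(19): 19+22=41≡15 → P

RDSHXRHMJAP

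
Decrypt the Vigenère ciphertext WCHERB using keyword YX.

Repeat the key across the ciphertext: YXYXYX
W(22)−Y(24): -2≡24 → Y
C(2)−X(23): -21≡5 → F
H(7)−Y(24): -17≡9 → J
E(4)−X(23): -19≡7 → H
R(17)−Y(24): -7≡19 → T
B(1)−X(23): -22≡4 → E

YFJHTE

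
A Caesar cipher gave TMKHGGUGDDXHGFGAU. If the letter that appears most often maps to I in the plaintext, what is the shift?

24

The most frequent ciphertext letter is G (appears 5 times).
G is position 6; I is position 8.
Shift = -2≡24.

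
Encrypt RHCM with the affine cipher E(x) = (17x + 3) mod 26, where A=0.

GSLZ

R(17): 17·17+3=292≡6 → G
H(7): 17·7+3=122≡18 → S
C(2): 17·2+3=37≡11 → L
M(12): 17·12+3=207≡25 → Z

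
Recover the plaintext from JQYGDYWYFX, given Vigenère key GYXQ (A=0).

Repeat the key across the ciphertext: GYXQGYXQGY
J(9)−G(6): 3 → D
Q(16)−Y(24): -8≡18 → S
Y(24)−X(23): 1 → B
G(6)−Q(16): -10≡16 → Q
D(3)−G(6): -3≡23 → X
Y(24)−Y(24): 0 → A
W(22)−X(23): -1≡25 → Z
Y(24)−Q(16): 8 → I
F(5)−G(6): -1≡25 → Z
X(23)−Y(24): -1≡25 → Z

DSBQXAZIZZ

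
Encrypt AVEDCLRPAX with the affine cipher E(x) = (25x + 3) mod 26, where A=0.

DIZABSMODG

A(0): 25·0+3=3 → D
V(21): 25·21+3=528≡8 → I
E(4): 25·4+3=103≡25 → Z
D(3): 25·3+3=78≡0 → A
C(2): 25·2+3=53≡1 → B
L(11): 25·11+3=278≡18 → S
R(17): 25·17+3=428≡12 → M
P(15): 25·15+3=378≡14 → O
A(0): 25·0+3=3 → D
X(23): 25·23+3=578≡6 → G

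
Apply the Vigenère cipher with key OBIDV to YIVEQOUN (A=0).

Repeat the key across the message: OBIDVOBI
Y(24)+O(14): 38≡12 → M
I(8)+B(1): 9 → J
V(21)+I(8): 29≡3 → D
E(4)+D(3): 7 → H
Q(16)+V(21): 37≡11 → L
O(14)+O(14): 28≡2 → C
U(20)+B(1): 21 → V
N(13)+I(8): 21 → V

MJDHLCVV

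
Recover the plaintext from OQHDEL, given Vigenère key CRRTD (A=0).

MZQKBJ

Repeat the key across the ciphertext: CRRTDC
O(14)−C(2): 12 → M
Q(16)−R(17): -1≡25 → Z
H(7)−R(17): -10≡16 → Q
D(3)−T(19): -16≡10 → K
E(4)−D(3): 1 → B
L(11)−C(2): 9 → J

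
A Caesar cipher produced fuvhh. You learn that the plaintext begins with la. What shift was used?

20

From the crib: f(5)−l(11)=-6≡20, so the shift is 20.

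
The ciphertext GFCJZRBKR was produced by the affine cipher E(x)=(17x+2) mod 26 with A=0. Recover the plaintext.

The inverse of 17 mod 26 is 23, since 17·23=391≡1. Apply D(y)=23·(y−2) mod 26:
G(6): 23·(6−2)=92≡14 → O
F(5): 23·(5−2)=69≡17 → R
C(2): 23·(2−2)=0 → A
J(9): 23·(9−2)=161≡5 → F
Z(25): 23·(25−2)=529≡9 → J
R(17): 23·(17−2)=345≡7 → H
B(1): 23·(1−2)=-23≡3 → D
K(10): 23·(10−2)=184≡2 → C
R(17): 23·(17−2)=345≡7 → H

ORAFJHDCH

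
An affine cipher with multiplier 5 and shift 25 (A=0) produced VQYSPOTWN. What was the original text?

The inverse of 5 mod 26 is 21, since 5·21=105≡1. Apply D(y)=21·(y−25) mod 26:
V(21): 21·(21−25)=-84≡20 → U
Q(16): 21·(16−25)=-189≡19 → T
Y(24): 21·(24−25)=-21≡5 → F
S(18): 21·(18−25)=-147≡9 → J
P(15): 21·(15−25)=-210≡24 → Y
O(14): 21·(14−25)=-231≡3 → D
T(19): 21·(19−25)=-126≡4 → E
W(22): 21·(22−25)=-63≡15 → P
N(13): 21·(13−25)=-252≡8 → I

UTFJYDEPI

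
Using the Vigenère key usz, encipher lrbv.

Repeat the key across the message: uszu
l(11)+u(20): 31≡5 → f
r(17)+s(18): 35≡9 → j
b(1)+z(25): 26≡0 → a
v(21)+u(20): 41≡15 → p

fjap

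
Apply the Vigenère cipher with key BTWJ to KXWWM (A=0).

Repeat the key across the message: BTWJB
K(10)+B(1): 11 → L
X(23)+T(19): 42≡16 → Q
W(22)+W(22): 44≡18 → S
W(22)+J(9): 31≡5 → F
M(12)+B(1): 13 → N

LQSFN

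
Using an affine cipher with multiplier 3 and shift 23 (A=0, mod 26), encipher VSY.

IZR

V(21): 3·21+23=86≡8 → I
S(18): 3·18+23=77≡25 → Z
Y(24): 3·24+23=95≡17 → R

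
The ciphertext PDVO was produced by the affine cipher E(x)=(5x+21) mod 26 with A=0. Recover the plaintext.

The inverse of 5 mod 26 is 21, since 5·21=105≡1. Apply D(y)=21·(y−21) mod 26:
P(15): 21·(15−21)=-126≡4 → E
D(3): 21·(3−21)=-378≡12 → M
V(21): 21·(21−21)=0 → A
O(14): 21·(14−21)=-147≡9 → J

EMAJ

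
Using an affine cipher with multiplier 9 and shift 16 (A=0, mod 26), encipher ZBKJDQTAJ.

HZCTREFQT

Z(25): 9·25+16=241≡7 → H
B(1): 9·1+16=25 → Z
K(10): 9·10+16=106≡2 → C
J(9): 9·9+16=97≡19 → T
D(3): 9·3+16=43≡17 → R
Q(16): 9·16+16=160≡4 → E
T(19): 9·19+16=187≡5 → F
A(0): 9·0+16=16 → Q
J(9): 9·9+16=97≡19 → T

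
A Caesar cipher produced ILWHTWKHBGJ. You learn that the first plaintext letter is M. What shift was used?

22

From the crib: I(8)−M(12)=-4≡22, so the shift is 22.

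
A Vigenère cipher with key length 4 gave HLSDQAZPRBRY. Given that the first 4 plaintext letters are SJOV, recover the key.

PCEI

Subtract each crib letter from the matching ciphertext letter (mod 26):
H(7)−S(18)=-11≡15 → P
L(11)−J(9)=2 → C
S(18)−O(14)=4 → E
D(3)−V(21)=-18≡8 → I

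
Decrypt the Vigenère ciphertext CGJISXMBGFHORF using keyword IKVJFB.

Repeat the key across the ciphertext: IKVJFBIKVJFBIK
C(2)−I(8): -6≡20 → U
G(6)−K(10): -4≡22 → W
J(9)−V(21): -12≡14 → O
I(8)−J(9): -1≡25 → Z
S(18)−F(5): 13 → N
X(23)−B(1): 22 → W
M(12)−I(8): 4 → E
B(1)−K(10): -9≡17 → R
G(6)−V(21): -15≡11 → L
F(5)−J(9): -4≡22 → W
H(7)−F(5): 2 → C
O(14)−B(1): 13 → N
R(17)−I(8): 9 → J
F(5)−K(10): -5≡21 → V

UWOZNWERLWCNJV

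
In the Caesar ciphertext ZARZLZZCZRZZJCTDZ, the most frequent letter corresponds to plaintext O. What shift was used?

11

The most frequent ciphertext letter is Z (appears 8 times).
Z is position 25; O is position 14.
Shift = 11.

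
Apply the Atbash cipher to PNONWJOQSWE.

P(15) → K(10)
N(13) → M(12)
O(14) → L(11)
N(13) → M(12)
W(22) → D(3)
J(9) → Q(16)
O(14) → L(11)
Q(16) → J(9)
S(18) → H(7)
W(22) → D(3)
E(4) → V(21)

KMLMDQLJHDV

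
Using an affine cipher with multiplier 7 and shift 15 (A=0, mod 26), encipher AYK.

PBH

A(0): 7·0+15=15 → P
Y(24): 7·24+15=183≡1 → B
K(10): 7·10+15=85≡7 → H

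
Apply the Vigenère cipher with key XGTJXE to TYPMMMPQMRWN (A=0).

Repeat the key across the message: XGTJXEXGTJXE
T(19)+X(23): 42≡16 → Q
Y(24)+G(6): 30≡4 → E
P(15)+T(19): 34≡8 → I
M(12)+J(9): 21 → V
M(12)+X(23): 35≡9 → J
M(12)+E(4): 16 → Q
P(15)+X(23): 38≡12 → M
Q(16)+G(6): 22 → W
M(12)+T(19): 31≡5 → F
R(17)+J(9): 26≡0 → A
W(22)+X(23): 45≡19 → T
N(13)+E(4): 17 → R

QEIVJQMWFATR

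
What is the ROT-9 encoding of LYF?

L(11): 11+9=20 → U
Y(24): 24+9=33≡7 → H
F(5): 5+9=14 → O

UHO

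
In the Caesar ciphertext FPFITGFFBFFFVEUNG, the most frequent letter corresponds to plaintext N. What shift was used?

18

The most frequent ciphertext letter is F (appears 7 times).
F is position 5; N is position 13.
Shift = -8≡18.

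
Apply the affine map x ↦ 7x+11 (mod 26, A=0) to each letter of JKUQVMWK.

J(9): 7·9+11=74≡22 → W
K(10): 7·10+11=81≡3 → D
U(20): 7·20+11=151≡21 → V
Q(16): 7·16+11=123≡19 → T
V(21): 7·21+11=158≡2 → C
M(12): 7·12+11=95≡17 → R
W(22): 7·22+11=165≡9 → J
K(10): 7·10+11=81≡3 → D

WDVTCRJD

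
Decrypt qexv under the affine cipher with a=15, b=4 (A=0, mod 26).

gadp

The inverse of 15 mod 26 is 7, since 15·7=105≡1. Apply D(y)=7·(y−4) mod 26:
q(16): 7·(16−4)=84≡6 → g
e(4): 7·(4−4)=0 → a
x(23): 7·(23−4)=133≡3 → d
v(21): 7·(21−4)=119≡15 → p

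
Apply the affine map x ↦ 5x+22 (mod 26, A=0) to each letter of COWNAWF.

C(2): 5·2+22=32≡6 → G
O(14): 5·14+22=92≡14 → O
W(22): 5·22+22=132≡2 → C
N(13): 5·13+22=87≡9 → J
A(0): 5·0+22=22 → W
W(22): 5·22+22=132≡2 → C
F(5): 5·5+22=47≡21 → V

GOCJWCV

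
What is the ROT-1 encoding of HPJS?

H(7): 7+1=8 → I
P(15): 15+1=16 → Q
J(9): 9+1=10 → K
S(18): 18+1=19 → T

IQKT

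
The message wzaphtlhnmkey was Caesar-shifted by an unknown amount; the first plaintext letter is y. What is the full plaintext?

ybcrjvnjpomga

From the crib: w(22)−y(24)=-2≡24, so the shift is 24.
Subtract 24 from each ciphertext letter:
w(22): 22−24=-2≡24 → y
z(25): 25−24=1 → b
a(0): 0−24=-24≡2 → c
p(15): 15−24=-9≡17 → r
h(7): 7−24=-17≡9 → j
t(19): 19−24=-5≡21 → v
l(11): 11−24=-13≡13 → n
h(7): 7−24=-17≡9 → j
n(13): 13−24=-11≡15 → p
m(12): 12−24=-12≡14 → o
k(10): 10−24=-14≡12 → m
e(4): 4−24=-20≡6 → g
y(24): 24−24=0 → a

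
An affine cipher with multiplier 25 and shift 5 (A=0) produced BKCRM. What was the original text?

The inverse of 25 mod 26 is 25, since 25·25=625≡1. Apply D(y)=25·(y−5) mod 26:
B(1): 25·(1−5)=-100≡4 → E
K(10): 25·(10−5)=125≡21 → V
C(2): 25·(2−5)=-75≡3 → D
R(17): 25·(17−5)=300≡14 → O
M(12): 25·(12−5)=175≡19 → T

EVDOT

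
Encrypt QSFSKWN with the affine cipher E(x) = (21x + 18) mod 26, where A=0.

Q(16): 21·16+18=354≡16 → Q
S(18): 21·18+18=396≡6 → G
F(5): 21·5+18=123≡19 → T
S(18): 21·18+18=396≡6 → G
K(10): 21·10+18=228≡20 → U
W(22): 21·22+18=480≡12 → M
N(13): 21·13+18=291≡5 → F

QGTGUMF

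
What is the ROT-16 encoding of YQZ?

Y(24): 24+16=40≡14 → O
Q(16): 16+16=32≡6 → G
Z(25): 25+16=41≡15 → P

OGP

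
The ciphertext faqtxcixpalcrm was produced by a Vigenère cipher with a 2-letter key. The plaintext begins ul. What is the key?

Subtract each crib letter from the matching ciphertext letter (mod 26):
f(5)−u(20)=-15≡11 → l
a(0)−l(11)=-11≡15 → p

lp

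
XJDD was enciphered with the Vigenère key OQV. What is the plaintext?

JTIP

Repeat the key across the ciphertext: OQVO
X(23)−O(14): 9 → J
J(9)−Q(16): -7≡19 → T
D(3)−V(21): -18≡8 → I
D(3)−O(14): -11≡15 → P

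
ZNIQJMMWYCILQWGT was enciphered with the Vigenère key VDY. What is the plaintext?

Repeat the key across the ciphertext: VDYVDYVDYVDYVDYV
Z(25)−V(21): 4 → E
N(13)−D(3): 10 → K
I(8)−Y(24): -16≡10 → K
Q(16)−V(21): -5≡21 → V
J(9)−D(3): 6 → G
M(12)−Y(24): -12≡14 → O
M(12)−V(21): -9≡17 → R
W(22)−D(3): 19 → T
Y(24)−Y(24): 0 → A
C(2)−V(21): -19≡7 → H
I(8)−D(3): 5 → F
L(11)−Y(24): -13≡13 → N
Q(16)−V(21): -5≡21 → V
W(22)−D(3): 19 → T
G(6)−Y(24): -18≡8 → I
T(19)−V(21): -2≡24 → Y

EKKVGORTAHFNVTIY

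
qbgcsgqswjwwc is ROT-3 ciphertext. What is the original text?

nydzpdnptgttz

q(16): 16−3=13 → n
b(1): 1−3=-2≡24 → y
g(6): 6−3=3 → d
c(2): 2−3=-1≡25 → z
s(18): 18−3=15 → p
g(6): 6−3=3 → d
q(16): 16−3=13 → n
s(18): 18−3=15 → p
w(22): 22−3=19 → t
j(9): 9−3=6 → g
w(22): 22−3=19 → t
w(22): 22−3=19 → t
c(2): 2−3=-1≡25 → z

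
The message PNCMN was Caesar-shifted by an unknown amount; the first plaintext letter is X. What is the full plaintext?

From the crib: P(15)−X(23)=-8≡18, so the shift is 18.
Subtract 18 from each ciphertext letter:
P(15): 15−18=-3≡23 → X
N(13): 13−18=-5≡21 → V
C(2): 2−18=-16≡10 → K
M(12): 12−18=-6≡20 → U
N(13): 13−18=-5≡21 → V

XVKUV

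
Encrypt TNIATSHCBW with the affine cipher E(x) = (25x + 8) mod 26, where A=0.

PVAIPQBGHM

T(19): 25·19+8=483≡15 → P
N(13): 25·13+8=333≡21 → V
I(8): 25·8+8=208≡0 → A
A(0): 25·0+8=8 → I
T(19): 25·19+8=483≡15 → P
S(18): 25·18+8=458≡16 → Q
H(7): 25·7+8=183≡1 → B
C(2): 25·2+8=58≡6 → G
B(1): 25·1+8=33≡7 → H
W(22): 25·22+8=558≡12 → M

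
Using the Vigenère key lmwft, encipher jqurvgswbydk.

Repeat the key across the message: lmwftlmwftlm
j(9)+l(11): 20 → u
q(16)+m(12): 28≡2 → c
u(20)+w(22): 42≡16 → q
r(17)+f(5): 22 → w
v(21)+t(19): 40≡14 → o
g(6)+l(11): 17 → r
s(18)+m(12): 30≡4 → e
w(22)+w(22): 44≡18 → s
b(1)+f(5): 6 → g
y(24)+t(19): 43≡17 → r
d(3)+l(11): 14 → o
k(10)+m(12): 22 → w

ucqworesgrow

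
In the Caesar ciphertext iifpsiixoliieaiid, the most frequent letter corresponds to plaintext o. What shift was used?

20

The most frequent ciphertext letter is i (appears 8 times).
i is position 8; o is position 14.
Shift = -6≡20.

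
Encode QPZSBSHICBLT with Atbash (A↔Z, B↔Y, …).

JKAHYHSRXYOG

Q(16) → J(9)
P(15) → K(10)
Z(25) → A(0)
S(18) → H(7)
B(1) → Y(24)
S(18) → H(7)
H(7) → S(18)
I(8) → R(17)
C(2) → X(23)
B(1) → Y(24)
L(11) → O(14)
T(19) → G(6)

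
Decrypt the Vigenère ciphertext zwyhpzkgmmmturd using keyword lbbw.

Repeat the key across the ciphertext: lbbwlbbwlbbwlbb
z(25)−l(11): 14 → o
w(22)−b(1): 21 → v
y(24)−b(1): 23 → x
h(7)−w(22): -15≡11 → l
p(15)−l(11): 4 → e
z(25)−b(1): 24 → y
k(10)−b(1): 9 → j
g(6)−w(22): -16≡10 → k
m(12)−l(11): 1 → b
m(12)−b(1): 11 → l
m(12)−b(1): 11 → l
t(19)−w(22): -3≡23 → x
u(20)−l(11): 9 → j
r(17)−b(1): 16 → q
d(3)−b(1): 2 → c

ovxleyjkbllxjqc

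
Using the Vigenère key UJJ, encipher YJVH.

SSEB

Repeat the key across the message: UJJU
Y(24)+U(20): 44≡18 → S
J(9)+J(9): 18 → S
V(21)+J(9): 30≡4 → E
H(7)+U(20): 27≡1 → B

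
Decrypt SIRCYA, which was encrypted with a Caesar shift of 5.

S(18): 18−5=13 → N
I(8): 8−5=3 → D
R(17): 17−5=12 → M
C(2): 2−5=-3≡23 → X
Y(24): 24−5=19 → T
A(0): 0−5=-5≡21 → V

NDMXTV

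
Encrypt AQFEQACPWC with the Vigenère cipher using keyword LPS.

LFXPFSNEON

Repeat the key across the message: LPSLPSLPSL
A(0)+L(11): 11 → L
Q(16)+P(15): 31≡5 → F
F(5)+S(18): 23 → X
E(4)+L(11): 15 → P
Q(16)+P(15): 31≡5 → F
A(0)+S(18): 18 → S
C(2)+L(11): 13 → N
P(15)+P(15): 30≡4 → E
W(22)+S(18): 40≡14 → O
C(2)+L(11): 13 → N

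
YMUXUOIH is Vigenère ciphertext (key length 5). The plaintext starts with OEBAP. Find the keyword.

Subtract each crib letter from the matching ciphertext letter (mod 26):
Y(24)−O(14)=10 → K
M(12)−E(4)=8 → I
U(20)−B(1)=19 → T
X(23)−A(0)=23 → X
U(20)−P(15)=5 → F

KITXF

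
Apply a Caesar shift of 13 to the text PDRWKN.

P(15): 15+13=28≡2 → C
D(3): 3+13=16 → Q
R(17): 17+13=30≡4 → E
W(22): 22+13=35≡9 → J
K(10): 10+13=23 → X
N(13): 13+13=26≡0 → A

CQEJXA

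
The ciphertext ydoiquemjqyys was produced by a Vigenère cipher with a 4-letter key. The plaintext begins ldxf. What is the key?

nard

Subtract each crib letter from the matching ciphertext letter (mod 26):
y(24)−l(11)=13 → n
d(3)−d(3)=0 → a
o(14)−x(23)=-9≡17 → r
i(8)−f(5)=3 → d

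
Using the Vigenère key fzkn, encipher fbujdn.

kaewim

Repeat the key across the message: fzknfz
f(5)+f(5): 10 → k
b(1)+z(25): 26≡0 → a
u(20)+k(10): 30≡4 → e
j(9)+n(13): 22 → w
d(3)+f(5): 8 → i
n(13)+z(25): 38≡12 → m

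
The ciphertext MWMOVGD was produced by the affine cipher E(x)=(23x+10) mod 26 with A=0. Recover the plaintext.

IWIQFKL

The inverse of 23 mod 26 is 17, since 23·17=391≡1. Apply D(y)=17·(y−10) mod 26:
M(12): 17·(12−10)=34≡8 → I
W(22): 17·(22−10)=204≡22 → W
M(12): 17·(12−10)=34≡8 → I
O(14): 17·(14−10)=68≡16 → Q
V(21): 17·(21−10)=187≡5 → F
G(6): 17·(6−10)=-68≡10 → K
D(3): 17·(3−10)=-119≡11 → L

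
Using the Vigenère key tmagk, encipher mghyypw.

Repeat the key across the message: tmagktm
m(12)+t(19): 31≡5 → f
g(6)+m(12): 18 → s
h(7)+a(0): 7 → h
y(24)+g(6): 30≡4 → e
y(24)+k(10): 34≡8 → i
p(15)+t(19): 34≡8 → i
w(22)+m(12): 34≡8 → i

fsheiii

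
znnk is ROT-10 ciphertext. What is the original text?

z(25): 25−10=15 → p
n(13): 13−10=3 → d
n(13): 13−10=3 → d
k(10): 10−10=0 → a

pdda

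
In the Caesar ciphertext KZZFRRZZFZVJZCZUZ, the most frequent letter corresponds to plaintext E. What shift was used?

21

The most frequent ciphertext letter is Z (appears 8 times).
Z is position 25; E is position 4.
Shift = 21.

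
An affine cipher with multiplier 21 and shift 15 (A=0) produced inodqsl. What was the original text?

The inverse of 21 mod 26 is 5, since 21·5=105≡1. Apply D(y)=5·(y−15) mod 26:
i(8): 5·(8−15)=-35≡17 → r
n(13): 5·(13−15)=-10≡16 → q
o(14): 5·(14−15)=-5≡21 → v
d(3): 5·(3−15)=-60≡18 → s
q(16): 5·(16−15)=5 → f
s(18): 5·(18−15)=15 → p
l(11): 5·(11−15)=-20≡6 → g

rqvsfpg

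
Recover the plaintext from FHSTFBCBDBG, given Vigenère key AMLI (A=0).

FVHLFPRTDPV

Repeat the key across the ciphertext: AMLIAMLIAML
F(5)−A(0): 5 → F
H(7)−M(12): -5≡21 → V
S(18)−L(11): 7 → H
T(19)−I(8): 11 → L
F(5)−A(0): 5 → F
B(1)−M(12): -11≡15 → P
C(2)−L(11): -9≡17 → R
B(1)−I(8): -7≡19 → T
D(3)−A(0): 3 → D
B(1)−M(12): -11≡15 → P
G(6)−L(11): -5≡21 → V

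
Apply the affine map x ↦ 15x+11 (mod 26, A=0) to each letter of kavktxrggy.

k(10): 15·10+11=161≡5 → f
a(0): 15·0+11=11 → l
v(21): 15·21+11=326≡14 → o
k(10): 15·10+11=161≡5 → f
t(19): 15·19+11=296≡10 → k
x(23): 15·23+11=356≡18 → s
r(17): 15·17+11=266≡6 → g
g(6): 15·6+11=101≡23 → x
g(6): 15·6+11=101≡23 → x
y(24): 15·24+11=371≡7 → h

flofksgxxh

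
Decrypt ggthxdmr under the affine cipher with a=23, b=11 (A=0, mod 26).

The inverse of 23 mod 26 is 17, since 23·17=391≡1. Apply D(y)=17·(y−11) mod 26:
g(6): 17·(6−11)=-85≡19 → t
g(6): 17·(6−11)=-85≡19 → t
t(19): 17·(19−11)=136≡6 → g
h(7): 17·(7−11)=-68≡10 → k
x(23): 17·(23−11)=204≡22 → w
d(3): 17·(3−11)=-136≡20 → u
m(12): 17·(12−11)=17 → r
r(17): 17·(17−11)=102≡24 → y

ttgkwury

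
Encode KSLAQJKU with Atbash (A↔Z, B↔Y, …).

K(10) → P(15)
S(18) → H(7)
L(11) → O(14)
A(0) → Z(25)
Q(16) → J(9)
J(9) → Q(16)
K(10) → P(15)
U(20) → F(5)

PHOZJQPF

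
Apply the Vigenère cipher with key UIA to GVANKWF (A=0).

Repeat the key across the message: UIAUIAU
G(6)+U(20): 26≡0 → A
V(21)+I(8): 29≡3 → D
A(0)+A(0): 0 → A
N(13)+U(20): 33≡7 → H
K(10)+I(8): 18 → S
W(22)+A(0): 22 → W
F(5)+U(20): 25 → Z

ADAHSWZ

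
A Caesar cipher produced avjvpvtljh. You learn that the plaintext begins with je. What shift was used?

17

From the crib: a(0)−j(9)=-9≡17, so the shift is 17.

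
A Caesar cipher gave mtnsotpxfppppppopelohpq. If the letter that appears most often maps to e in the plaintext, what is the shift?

11

The most frequent ciphertext letter is p (appears 9 times).
p is position 15; e is position 4.
Shift = 11.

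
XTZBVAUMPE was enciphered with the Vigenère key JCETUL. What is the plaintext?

Repeat the key across the ciphertext: JCETULJCET
X(23)−J(9): 14 → O
T(19)−C(2): 17 → R
Z(25)−E(4): 21 → V
B(1)−T(19): -18≡8 → I
V(21)−U(20): 1 → B
A(0)−L(11): -11≡15 → P
U(20)−J(9): 11 → L
M(12)−C(2): 10 → K
P(15)−E(4): 11 → L
E(4)−T(19): -15≡11 → L

ORVIBPLKLL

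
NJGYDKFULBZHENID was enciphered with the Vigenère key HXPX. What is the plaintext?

Repeat the key across the ciphertext: HXPXHXPXHXPXHXPX
N(13)−H(7): 6 → G
J(9)−X(23): -14≡12 → M
G(6)−P(15): -9≡17 → R
Y(24)−X(23): 1 → B
D(3)−H(7): -4≡22 → W
K(10)−X(23): -13≡13 → N
F(5)−P(15): -10≡16 → Q
U(20)−X(23): -3≡23 → X
L(11)−H(7): 4 → E
B(1)−X(23): -22≡4 → E
Z(25)−P(15): 10 → K
H(7)−X(23): -16≡10 → K
E(4)−H(7): -3≡23 → X
N(13)−X(23): -10≡16 → Q
I(8)−P(15): -7≡19 → T
D(3)−X(23): -20≡6 → G

GMRBWNQXEEKKXQTG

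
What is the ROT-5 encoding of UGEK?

ZLJP

U(20): 20+5=25 → Z
G(6): 6+5=11 → L
E(4): 4+5=9 → J
K(10): 10+5=15 → P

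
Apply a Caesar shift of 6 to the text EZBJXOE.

KFHPDUK

E(4): 4+6=10 → K
Z(25): 25+6=31≡5 → F
B(1): 1+6=7 → H
J(9): 9+6=15 → P
X(23): 23+6=29≡3 → D
O(14): 14+6=20 → U
E(4): 4+6=10 → K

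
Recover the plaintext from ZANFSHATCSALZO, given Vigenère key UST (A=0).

Repeat the key across the ciphertext: USTUSTUSTUSTUS
Z(25)−U(20): 5 → F
A(0)−S(18): -18≡8 → I
N(13)−T(19): -6≡20 → U
F(5)−U(20): -15≡11 → L
S(18)−S(18): 0 → A
H(7)−T(19): -12≡14 → O
A(0)−U(20): -20≡6 → G
T(19)−S(18): 1 → B
C(2)−T(19): -17≡9 → J
S(18)−U(20): -2≡24 → Y
A(0)−S(18): -18≡8 → I
L(11)−T(19): -8≡18 → S
Z(25)−U(20): 5 → F
O(14)−S(18): -4≡22 → W

FIULAOGBJYISFW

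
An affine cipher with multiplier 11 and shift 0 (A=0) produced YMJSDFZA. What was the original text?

The inverse of 11 mod 26 is 19, since 11·19=209≡1. Apply D(y)=19·(y−0) mod 26:
Y(24): 19·(24−0)=456≡14 → O
M(12): 19·(12−0)=228≡20 → U
J(9): 19·(9−0)=171≡15 → P
S(18): 19·(18−0)=342≡4 → E
D(3): 19·(3−0)=57≡5 → F
F(5): 19·(5−0)=95≡17 → R
Z(25): 19·(25−0)=475≡7 → H
A(0): 19·(0−0)=0 → A

OUPEFRHA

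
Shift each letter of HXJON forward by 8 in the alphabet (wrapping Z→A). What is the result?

PFRWV

H(7): 7+8=15 → P
X(23): 23+8=31≡5 → F
J(9): 9+8=17 → R
O(14): 14+8=22 → W
N(13): 13+8=21 → V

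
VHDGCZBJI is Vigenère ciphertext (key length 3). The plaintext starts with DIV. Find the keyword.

Subtract each crib letter from the matching ciphertext letter (mod 26):
V(21)−D(3)=18 → S
H(7)−I(8)=-1≡25 → Z
D(3)−V(21)=-18≡8 → I

SZI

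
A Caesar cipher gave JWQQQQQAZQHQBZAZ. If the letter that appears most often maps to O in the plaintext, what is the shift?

2

The most frequent ciphertext letter is Q (appears 7 times).
Q is position 16; O is position 14.
Shift = 2.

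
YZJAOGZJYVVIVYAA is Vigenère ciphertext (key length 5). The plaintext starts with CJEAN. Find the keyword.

Subtract each crib letter from the matching ciphertext letter (mod 26):
Y(24)−C(2)=22 → W
Z(25)−J(9)=16 → Q
J(9)−E(4)=5 → F
A(0)−A(0)=0 → A
O(14)−N(13)=1 → B

WQFAB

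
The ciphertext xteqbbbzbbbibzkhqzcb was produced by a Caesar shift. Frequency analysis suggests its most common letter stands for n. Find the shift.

14

The most frequent ciphertext letter is b (appears 8 times).
b is position 1; n is position 13.
Shift = -12≡14.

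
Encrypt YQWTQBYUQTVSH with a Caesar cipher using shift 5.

Y(24): 24+5=29≡3 → D
Q(16): 16+5=21 → V
W(22): 22+5=27≡1 → B
T(19): 19+5=24 → Y
Q(16): 16+5=21 → V
B(1): 1+5=6 → G
Y(24): 24+5=29≡3 → D
U(20): 20+5=25 → Z
Q(16): 16+5=21 → V
T(19): 19+5=24 → Y
V(21): 21+5=26≡0 → A
S(18): 18+5=23 → X
H(7): 7+5=12 → M

DVBYVGDZVYAXM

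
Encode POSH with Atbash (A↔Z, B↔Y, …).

KLHS

P(15) → K(10)
O(14) → L(11)
S(18) → H(7)
H(7) → S(18)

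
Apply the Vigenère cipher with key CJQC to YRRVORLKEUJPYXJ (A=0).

AAHXQABMGDZRAGZ

Repeat the key across the message: CJQCCJQCCJQCCJQ
Y(24)+C(2): 26≡0 → A
R(17)+J(9): 26≡0 → A
R(17)+Q(16): 33≡7 → H
V(21)+C(2): 23 → X
O(14)+C(2): 16 → Q
R(17)+J(9): 26≡0 → A
L(11)+Q(16): 27≡1 → B
K(10)+C(2): 12 → M
E(4)+C(2): 6 → G
U(20)+J(9): 29≡3 → D
J(9)+Q(16): 25 → Z
P(15)+C(2): 17 → R
Y(24)+C(2): 26≡0 → A
X(23)+J(9): 32≡6 → G
J(9)+Q(16): 25 → Z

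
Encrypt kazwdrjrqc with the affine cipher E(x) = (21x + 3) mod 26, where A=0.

fdixowkwbt

k(10): 21·10+3=213≡5 → f
a(0): 21·0+3=3 → d
z(25): 21·25+3=528≡8 → i
w(22): 21·22+3=465≡23 → x
d(3): 21·3+3=66≡14 → o
r(17): 21·17+3=360≡22 → w
j(9): 21·9+3=192≡10 → k
r(17): 21·17+3=360≡22 → w
q(16): 21·16+3=339≡1 → b
c(2): 21·2+3=45≡19 → t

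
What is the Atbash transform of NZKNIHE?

N(13) → M(12)
Z(25) → A(0)
K(10) → P(15)
N(13) → M(12)
I(8) → R(17)
H(7) → S(18)
E(4) → V(21)

MAPMRSV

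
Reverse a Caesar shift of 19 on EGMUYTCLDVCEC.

LNTBFAJSKCJLJ

E(4): 4−19=-15≡11 → L
G(6): 6−19=-13≡13 → N
M(12): 12−19=-7≡19 → T
U(20): 20−19=1 → B
Y(24): 24−19=5 → F
T(19): 19−19=0 → A
C(2): 2−19=-17≡9 → J
L(11): 11−19=-8≡18 → S
D(3): 3−19=-16≡10 → K
V(21): 21−19=2 → C
C(2): 2−19=-17≡9 → J
E(4): 4−19=-15≡11 → L
C(2): 2−19=-17≡9 → J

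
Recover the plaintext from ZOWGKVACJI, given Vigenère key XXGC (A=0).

Repeat the key across the ciphertext: XXGCXXGCXX
Z(25)−X(23): 2 → C
O(14)−X(23): -9≡17 → R
W(22)−G(6): 16 → Q
G(6)−C(2): 4 → E
K(10)−X(23): -13≡13 → N
V(21)−X(23): -2≡24 → Y
A(0)−G(6): -6≡20 → U
C(2)−C(2): 0 → A
J(9)−X(23): -14≡12 → M
I(8)−X(23): -15≡11 → L

CRQENYUAML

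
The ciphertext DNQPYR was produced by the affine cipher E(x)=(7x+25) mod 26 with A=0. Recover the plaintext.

The inverse of 7 mod 26 is 15, since 7·15=105≡1. Apply D(y)=15·(y−25) mod 26:
D(3): 15·(3−25)=-330≡8 → I
N(13): 15·(13−25)=-180≡2 → C
Q(16): 15·(16−25)=-135≡21 → V
P(15): 15·(15−25)=-150≡6 → G
Y(24): 15·(24−25)=-15≡11 → L
R(17): 15·(17−25)=-120≡10 → K

ICVGLK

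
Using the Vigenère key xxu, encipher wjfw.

tgzt

Repeat the key across the message: xxux
w(22)+x(23): 45≡19 → t
j(9)+x(23): 32≡6 → g
f(5)+u(20): 25 → z
w(22)+x(23): 45≡19 → t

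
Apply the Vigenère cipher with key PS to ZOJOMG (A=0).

Repeat the key across the message: PSPSPS
Z(25)+P(15): 40≡14 → O
O(14)+S(18): 32≡6 → G
J(9)+P(15): 24 → Y
O(14)+S(18): 32≡6 → G
M(12)+P(15): 27≡1 → B
G(6)+S(18): 24 → Y

OGYGBY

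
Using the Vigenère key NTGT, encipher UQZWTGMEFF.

Repeat the key across the message: NTGTNTGTNT
U(20)+N(13): 33≡7 → H
Q(16)+T(19): 35≡9 → J
Z(25)+G(6): 31≡5 → F
W(22)+T(19): 41≡15 → P
T(19)+N(13): 32≡6 → G
G(6)+T(19): 25 → Z
M(12)+G(6): 18 → S
E(4)+T(19): 23 → X
F(5)+N(13): 18 → S
F(5)+T(19): 24 → Y

HJFPGZSXSY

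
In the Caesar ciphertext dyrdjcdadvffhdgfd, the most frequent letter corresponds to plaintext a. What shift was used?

3

The most frequent ciphertext letter is d (appears 6 times).
d is position 3; a is position 0.
Shift = 3.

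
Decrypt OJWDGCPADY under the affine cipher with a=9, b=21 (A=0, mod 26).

FQDYHVIPYJ

The inverse of 9 mod 26 is 3, since 9·3=27≡1. Apply D(y)=3·(y−21) mod 26:
O(14): 3·(14−21)=-21≡5 → F
J(9): 3·(9−21)=-36≡16 → Q
W(22): 3·(22−21)=3 → D
D(3): 3·(3−21)=-54≡24 → Y
G(6): 3·(6−21)=-45≡7 → H
C(2): 3·(2−21)=-57≡21 → V
P(15): 3·(15−21)=-18≡8 → I
A(0): 3·(0−21)=-63≡15 → P
D(3): 3·(3−21)=-54≡24 → Y
Y(24): 3·(24−21)=9 → J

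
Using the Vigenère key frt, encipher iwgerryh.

Repeat the key across the message: frtfrtfr
i(8)+f(5): 13 → n
w(22)+r(17): 39≡13 → n
g(6)+t(19): 25 → z
e(4)+f(5): 9 → j
r(17)+r(17): 34≡8 → i
r(17)+t(19): 36≡10 → k
y(24)+f(5): 29≡3 → d
h(7)+r(17): 24 → y

nnzjikdy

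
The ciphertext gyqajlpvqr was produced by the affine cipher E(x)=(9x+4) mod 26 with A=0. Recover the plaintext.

gikopvhzkn

The inverse of 9 mod 26 is 3, since 9·3=27≡1. Apply D(y)=3·(y−4) mod 26:
g(6): 3·(6−4)=6 → g
y(24): 3·(24−4)=60≡8 → i
q(16): 3·(16−4)=36≡10 → k
a(0): 3·(0−4)=-12≡14 → o
j(9): 3·(9−4)=15 → p
l(11): 3·(11−4)=21 → v
p(15): 3·(15−4)=33≡7 → h
v(21): 3·(21−4)=51≡25 → z
q(16): 3·(16−4)=36≡10 → k
r(17): 3·(17−4)=39≡13 → n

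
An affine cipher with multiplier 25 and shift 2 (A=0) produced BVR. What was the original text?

The inverse of 25 mod 26 is 25, since 25·25=625≡1. Apply D(y)=25·(y−2) mod 26:
B(1): 25·(1−2)=-25≡1 → B
V(21): 25·(21−2)=475≡7 → H
R(17): 25·(17−2)=375≡11 → L

BHL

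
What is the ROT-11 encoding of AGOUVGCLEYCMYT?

A(0): 0+11=11 → L
G(6): 6+11=17 → R
O(14): 14+11=25 → Z
U(20): 20+11=31≡5 → F
V(21): 21+11=32≡6 → G
G(6): 6+11=17 → R
C(2): 2+11=13 → N
L(11): 11+11=22 → W
E(4): 4+11=15 → P
Y(24): 24+11=35≡9 → J
C(2): 2+11=13 → N
M(12): 12+11=23 → X
Y(24): 24+11=35≡9 → J
T(19): 19+11=30≡4 → E

LRZFGRNWPJNXJE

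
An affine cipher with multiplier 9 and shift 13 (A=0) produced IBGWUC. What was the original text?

The inverse of 9 mod 26 is 3, since 9·3=27≡1. Apply D(y)=3·(y−13) mod 26:
I(8): 3·(8−13)=-15≡11 → L
B(1): 3·(1−13)=-36≡16 → Q
G(6): 3·(6−13)=-21≡5 → F
W(22): 3·(22−13)=27≡1 → B
U(20): 3·(20−13)=21 → V
C(2): 3·(2−13)=-33≡19 → T

LQFBVT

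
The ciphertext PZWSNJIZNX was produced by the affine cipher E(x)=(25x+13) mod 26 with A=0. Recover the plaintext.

YORVAEFOAQ

The inverse of 25 mod 26 is 25, since 25·25=625≡1. Apply D(y)=25·(y−13) mod 26:
P(15): 25·(15−13)=50≡24 → Y
Z(25): 25·(25−13)=300≡14 → O
W(22): 25·(22−13)=225≡17 → R
S(18): 25·(18−13)=125≡21 → V
N(13): 25·(13−13)=0 → A
J(9): 25·(9−13)=-100≡4 → E
I(8): 25·(8−13)=-125≡5 → F
Z(25): 25·(25−13)=300≡14 → O
N(13): 25·(13−13)=0 → A
X(23): 25·(23−13)=250≡16 → Q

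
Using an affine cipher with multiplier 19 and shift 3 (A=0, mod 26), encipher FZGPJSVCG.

F(5): 19·5+3=98≡20 → U
Z(25): 19·25+3=478≡10 → K
G(6): 19·6+3=117≡13 → N
P(15): 19·15+3=288≡2 → C
J(9): 19·9+3=174≡18 → S
S(18): 19·18+3=345≡7 → H
V(21): 19·21+3=402≡12 → M
C(2): 19·2+3=41≡15 → P
G(6): 19·6+3=117≡13 → N

UKNCSHMPN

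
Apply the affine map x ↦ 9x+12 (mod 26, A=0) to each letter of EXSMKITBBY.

E(4): 9·4+12=48≡22 → W
X(23): 9·23+12=219≡11 → L
S(18): 9·18+12=174≡18 → S
M(12): 9·12+12=120≡16 → Q
K(10): 9·10+12=102≡24 → Y
I(8): 9·8+12=84≡6 → G
T(19): 9·19+12=183≡1 → B
B(1): 9·1+12=21 → V
B(1): 9·1+12=21 → V
Y(24): 9·24+12=228≡20 → U

WLSQYGBVVU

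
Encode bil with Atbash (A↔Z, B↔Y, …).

b(1) → y(24)
i(8) → r(17)
l(11) → o(14)

yro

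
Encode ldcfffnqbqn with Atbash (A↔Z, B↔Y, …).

owxuuumjyjm

l(11) → o(14)
d(3) → w(22)
c(2) → x(23)
f(5) → u(20)
f(5) → u(20)
f(5) → u(20)
n(13) → m(12)
q(16) → j(9)
b(1) → y(24)
q(16) → j(9)
n(13) → m(12)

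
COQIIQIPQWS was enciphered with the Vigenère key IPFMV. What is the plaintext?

Repeat the key across the ciphertext: IPFMVIPFMVI
C(2)−I(8): -6≡20 → U
O(14)−P(15): -1≡25 → Z
Q(16)−F(5): 11 → L
I(8)−M(12): -4≡22 → W
I(8)−V(21): -13≡13 → N
Q(16)−I(8): 8 → I
I(8)−P(15): -7≡19 → T
P(15)−F(5): 10 → K
Q(16)−M(12): 4 → E
W(22)−V(21): 1 → B
S(18)−I(8): 10 → K

UZLWNITKEBK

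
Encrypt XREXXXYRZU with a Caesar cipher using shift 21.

X(23): 23+21=44≡18 → S
R(17): 17+21=38≡12 → M
E(4): 4+21=25 → Z
X(23): 23+21=44≡18 → S
X(23): 23+21=44≡18 → S
X(23): 23+21=44≡18 → S
Y(24): 24+21=45≡19 → T
R(17): 17+21=38≡12 → M
Z(25): 25+21=46≡20 → U
U(20): 20+21=41≡15 → P

SMZSSSTMUP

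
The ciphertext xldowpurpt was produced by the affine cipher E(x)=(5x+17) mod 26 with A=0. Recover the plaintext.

wespbklakq

The inverse of 5 mod 26 is 21, since 5·21=105≡1. Apply D(y)=21·(y−17) mod 26:
x(23): 21·(23−17)=126≡22 → w
l(11): 21·(11−17)=-126≡4 → e
d(3): 21·(3−17)=-294≡18 → s
o(14): 21·(14−17)=-63≡15 → p
w(22): 21·(22−17)=105≡1 → b
p(15): 21·(15−17)=-42≡10 → k
u(20): 21·(20−17)=63≡11 → l
r(17): 21·(17−17)=0 → a
p(15): 21·(15−17)=-42≡10 → k
t(19): 21·(19−17)=42≡16 → q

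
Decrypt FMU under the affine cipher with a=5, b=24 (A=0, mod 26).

RIU

The inverse of 5 mod 26 is 21, since 5·21=105≡1. Apply D(y)=21·(y−24) mod 26:
F(5): 21·(5−24)=-399≡17 → R
M(12): 21·(12−24)=-252≡8 → I
U(20): 21·(20−24)=-84≡20 → U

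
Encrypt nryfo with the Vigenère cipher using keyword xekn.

Repeat the key across the message: xeknx
n(13)+x(23): 36≡10 → k
r(17)+e(4): 21 → v
y(24)+k(10): 34≡8 → i
f(5)+n(13): 18 → s
o(14)+x(23): 37≡11 → l

kvisl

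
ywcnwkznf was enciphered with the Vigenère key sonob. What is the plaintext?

gipzvslar

Repeat the key across the ciphertext: sonobsono
y(24)−s(18): 6 → g
w(22)−o(14): 8 → i
c(2)−n(13): -11≡15 → p
n(13)−o(14): -1≡25 → z
w(22)−b(1): 21 → v
k(10)−s(18): -8≡18 → s
z(25)−o(14): 11 → l
n(13)−n(13): 0 → a
f(5)−o(14): -9≡17 → r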